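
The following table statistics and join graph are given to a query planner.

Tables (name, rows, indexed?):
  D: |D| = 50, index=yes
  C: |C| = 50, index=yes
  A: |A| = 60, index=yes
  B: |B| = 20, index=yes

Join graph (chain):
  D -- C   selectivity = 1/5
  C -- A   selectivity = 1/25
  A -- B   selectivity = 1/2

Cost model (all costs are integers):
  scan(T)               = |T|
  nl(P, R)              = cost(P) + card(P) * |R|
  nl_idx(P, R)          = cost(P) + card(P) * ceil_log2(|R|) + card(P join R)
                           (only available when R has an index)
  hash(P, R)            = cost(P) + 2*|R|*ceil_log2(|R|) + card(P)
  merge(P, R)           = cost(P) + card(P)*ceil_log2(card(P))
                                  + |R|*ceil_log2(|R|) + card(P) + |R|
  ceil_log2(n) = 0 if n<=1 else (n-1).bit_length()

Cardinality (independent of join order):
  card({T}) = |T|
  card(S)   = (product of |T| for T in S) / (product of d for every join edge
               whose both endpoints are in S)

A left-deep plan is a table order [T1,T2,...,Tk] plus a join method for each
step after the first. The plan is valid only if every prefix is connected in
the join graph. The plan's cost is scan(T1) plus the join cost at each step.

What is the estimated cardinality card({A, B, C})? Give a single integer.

Tables in S: A(60), B(20), C(50)
Edges inside S: C-A(d=25), A-B(d=2)
numerator = 60 * 20 * 50 = 60000
denominator = 25 * 2 = 50
card(S) = 60000 / 50 = 1200

1200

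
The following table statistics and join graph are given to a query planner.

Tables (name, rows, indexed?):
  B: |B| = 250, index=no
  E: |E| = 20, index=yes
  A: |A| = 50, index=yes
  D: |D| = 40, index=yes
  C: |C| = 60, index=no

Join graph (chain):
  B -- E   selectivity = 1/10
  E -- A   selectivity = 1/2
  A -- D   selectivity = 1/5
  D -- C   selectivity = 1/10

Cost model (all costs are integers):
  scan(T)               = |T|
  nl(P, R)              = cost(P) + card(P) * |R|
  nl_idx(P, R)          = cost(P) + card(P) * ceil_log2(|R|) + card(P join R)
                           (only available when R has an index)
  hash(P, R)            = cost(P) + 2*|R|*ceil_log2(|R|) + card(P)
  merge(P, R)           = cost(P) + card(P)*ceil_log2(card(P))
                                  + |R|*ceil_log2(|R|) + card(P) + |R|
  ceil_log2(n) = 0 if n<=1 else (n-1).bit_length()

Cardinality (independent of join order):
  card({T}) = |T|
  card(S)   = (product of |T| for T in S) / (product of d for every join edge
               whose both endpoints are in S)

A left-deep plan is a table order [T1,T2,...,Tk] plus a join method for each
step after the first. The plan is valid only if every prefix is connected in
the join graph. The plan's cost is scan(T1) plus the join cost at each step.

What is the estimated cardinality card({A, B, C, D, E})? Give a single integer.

Tables in S: A(50), B(250), C(60), D(40), E(20)
Edges inside S: B-E(d=10), E-A(d=2), A-D(d=5), D-C(d=10)
numerator = 50 * 250 * 60 * 40 * 20 = 600000000
denominator = 10 * 2 * 5 * 10 = 1000
card(S) = 600000000 / 1000 = 600000

600000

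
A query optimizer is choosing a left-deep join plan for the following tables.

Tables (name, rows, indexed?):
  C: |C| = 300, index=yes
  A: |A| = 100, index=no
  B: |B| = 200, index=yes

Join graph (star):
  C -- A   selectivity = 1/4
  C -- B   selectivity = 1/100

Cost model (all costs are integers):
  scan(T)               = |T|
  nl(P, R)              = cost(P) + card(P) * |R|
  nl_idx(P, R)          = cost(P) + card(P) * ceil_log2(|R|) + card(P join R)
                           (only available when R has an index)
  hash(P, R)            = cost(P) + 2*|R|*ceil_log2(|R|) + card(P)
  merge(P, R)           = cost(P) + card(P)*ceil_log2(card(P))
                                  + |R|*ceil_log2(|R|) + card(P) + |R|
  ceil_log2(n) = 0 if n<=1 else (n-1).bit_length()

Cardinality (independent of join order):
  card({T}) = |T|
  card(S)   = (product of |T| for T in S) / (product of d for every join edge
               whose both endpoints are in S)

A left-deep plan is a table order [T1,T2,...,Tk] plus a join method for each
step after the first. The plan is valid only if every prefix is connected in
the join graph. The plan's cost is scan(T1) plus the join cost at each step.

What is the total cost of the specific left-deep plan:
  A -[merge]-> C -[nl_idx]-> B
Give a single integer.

78900

step 1: scan A: cost=100, card=100
step 2: join C via merge
    card(P join C) = 100*300/(4) = 7500
    cost = 100 + 100*7 + 300*9 + 100 + 300 = 3900
step 3: join B via nl_idx
    card(P join B) = 7500*200/(100) = 15000
    cost = 3900 + 7500*8 + 15000 = 78900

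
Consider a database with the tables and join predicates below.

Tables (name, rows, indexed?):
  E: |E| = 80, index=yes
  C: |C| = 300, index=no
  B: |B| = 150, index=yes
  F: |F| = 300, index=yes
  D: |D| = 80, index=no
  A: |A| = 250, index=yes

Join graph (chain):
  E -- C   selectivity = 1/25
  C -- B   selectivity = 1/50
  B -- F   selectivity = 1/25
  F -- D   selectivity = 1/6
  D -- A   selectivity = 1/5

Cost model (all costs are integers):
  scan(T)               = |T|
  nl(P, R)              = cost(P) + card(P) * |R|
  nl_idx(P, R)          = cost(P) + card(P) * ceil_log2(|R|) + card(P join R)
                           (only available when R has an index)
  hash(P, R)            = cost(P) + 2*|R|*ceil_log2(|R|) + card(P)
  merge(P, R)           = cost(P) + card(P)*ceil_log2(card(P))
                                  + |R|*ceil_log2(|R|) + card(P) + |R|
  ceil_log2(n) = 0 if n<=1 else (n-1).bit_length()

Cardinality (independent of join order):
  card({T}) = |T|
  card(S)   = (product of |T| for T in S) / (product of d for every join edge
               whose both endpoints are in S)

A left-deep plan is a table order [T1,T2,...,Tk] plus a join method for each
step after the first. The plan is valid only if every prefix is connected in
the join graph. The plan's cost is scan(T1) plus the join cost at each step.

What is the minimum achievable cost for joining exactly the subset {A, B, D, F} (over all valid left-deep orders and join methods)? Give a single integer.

Selinger DP over subsets of {A,B,D,F}:
  {B}: scan cost=150, card=150
  {F}: scan cost=300, card=300
  {D}: scan cost=80, card=80
  {A}: scan cost=250, card=250
  {BF}: card=1800; try (B,hash)→3000, (F,nl_idx)→3300, (F,merge)→4500, (B,nl_idx)→4500, (B,merge)→4650, (F,hash)→5700 …(+2); best=3000 via (B,hash)
  {DF}: card=4000; try (D,hash)→1720, (F,merge)→3720, (D,merge)→3940, (F,nl_idx)→4800, (F,hash)→5560, (F,nl)→24080 …(+1); best=1720 via (D,hash)
  {AD}: card=4000; try (D,hash)→1620, (A,merge)→2970, (D,merge)→3140, (A,hash)→4160, (A,nl_idx)→4720, (A,nl)→20080 …(+1); best=1620 via (D,hash)
  {BDF}: card=24000; try (D,hash)→5920, (B,hash)→8120, (D,merge)→25240, (B,merge)→55070, (B,nl_idx)→57720, (D,nl)→147000 …(+1); best=5920 via (D,hash)
  {ADF}: card=200000; try (A,hash)→9720, (F,hash)→11020, (A,merge)→55970, (F,merge)→56620, (A,nl_idx)→233720, (F,nl_idx)→237620 …(+2); best=9720 via (A,hash)
  {ABDF}: card=1200000; try (A,hash)→33920, (B,hash)→212120, (A,merge)→392170, (A,nl_idx)→1397920, (B,nl_idx)→2809720, (B,merge)→3811070 …(+2); best=33920 via (A,hash)

33920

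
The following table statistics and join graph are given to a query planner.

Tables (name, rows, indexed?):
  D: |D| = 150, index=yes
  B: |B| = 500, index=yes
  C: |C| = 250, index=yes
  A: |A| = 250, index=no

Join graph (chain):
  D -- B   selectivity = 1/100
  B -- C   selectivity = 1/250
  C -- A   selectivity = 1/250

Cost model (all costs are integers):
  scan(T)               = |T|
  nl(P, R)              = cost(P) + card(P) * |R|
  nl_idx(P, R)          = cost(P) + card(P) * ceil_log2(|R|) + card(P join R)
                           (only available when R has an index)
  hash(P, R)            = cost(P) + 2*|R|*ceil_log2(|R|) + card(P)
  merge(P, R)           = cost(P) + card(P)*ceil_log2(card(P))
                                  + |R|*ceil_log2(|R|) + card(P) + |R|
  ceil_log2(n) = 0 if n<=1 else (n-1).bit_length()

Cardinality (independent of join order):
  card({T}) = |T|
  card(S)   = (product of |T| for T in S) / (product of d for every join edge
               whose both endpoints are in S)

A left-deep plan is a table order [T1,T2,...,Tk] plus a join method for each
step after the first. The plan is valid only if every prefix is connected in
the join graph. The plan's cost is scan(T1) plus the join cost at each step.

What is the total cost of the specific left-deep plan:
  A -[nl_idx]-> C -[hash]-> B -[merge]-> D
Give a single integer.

18100

step 1: scan A: cost=250, card=250
step 2: join C via nl_idx
    card(P join C) = 250*250/(250) = 250
    cost = 250 + 250*8 + 250 = 2500
step 3: join B via hash
    card(P join B) = 250*500/(250) = 500
    cost = 2500 + 2*500*9 + 250 = 11750
step 4: join D via merge
    card(P join D) = 500*150/(100) = 750
    cost = 11750 + 500*9 + 150*8 + 500 + 150 = 18100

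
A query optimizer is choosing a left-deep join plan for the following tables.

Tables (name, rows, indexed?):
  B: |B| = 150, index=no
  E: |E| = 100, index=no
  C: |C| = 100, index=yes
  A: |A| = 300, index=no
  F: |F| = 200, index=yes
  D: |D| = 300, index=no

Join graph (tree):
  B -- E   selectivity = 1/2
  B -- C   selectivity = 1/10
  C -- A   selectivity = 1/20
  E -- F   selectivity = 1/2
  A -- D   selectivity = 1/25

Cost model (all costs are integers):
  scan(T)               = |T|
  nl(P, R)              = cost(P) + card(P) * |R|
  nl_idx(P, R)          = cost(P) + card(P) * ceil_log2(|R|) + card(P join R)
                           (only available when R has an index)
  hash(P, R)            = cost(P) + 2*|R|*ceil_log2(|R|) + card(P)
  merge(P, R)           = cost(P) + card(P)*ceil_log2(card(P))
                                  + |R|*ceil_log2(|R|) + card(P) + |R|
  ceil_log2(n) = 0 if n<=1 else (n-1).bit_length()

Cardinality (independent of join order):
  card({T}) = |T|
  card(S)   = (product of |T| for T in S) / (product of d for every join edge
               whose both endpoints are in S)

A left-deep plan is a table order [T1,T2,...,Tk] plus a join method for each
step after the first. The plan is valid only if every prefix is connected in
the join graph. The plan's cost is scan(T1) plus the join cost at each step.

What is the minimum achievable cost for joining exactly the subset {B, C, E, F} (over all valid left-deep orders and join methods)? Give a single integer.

Selinger DP over subsets of {B,C,E,F}:
  {B}: scan cost=150, card=150
  {E}: scan cost=100, card=100
  {C}: scan cost=100, card=100
  {F}: scan cost=200, card=200
  {BE}: card=7500; try (E,hash)→1700, (B,merge)→2250, (E,merge)→2300, (B,hash)→2600, (B,nl)→15100, (E,nl)→15150; best=1700 via (E,hash)
  {BC}: card=1500; try (C,hash)→1700, (B,merge)→2250, (C,merge)→2300, (B,hash)→2600, (C,nl_idx)→2700, (B,nl)→15100 …(+1); best=1700 via (C,hash)
  {EF}: card=10000; try (E,hash)→1800, (F,merge)→2700, (E,merge)→2800, (F,hash)→3400, (F,nl_idx)→10900, (F,nl)→20100 …(+1); best=1800 via (E,hash)
  {BCE}: card=75000; try (E,hash)→4600, (C,hash)→10600, (E,merge)→20500, (C,merge)→107500, (C,nl_idx)→129200, (E,nl)→151700 …(+1); best=4600 via (E,hash)
  {BEF}: card=750000; try (F,hash)→12400, (B,hash)→14200, (F,merge)→108500, (B,merge)→153150, (F,nl_idx)→811700, (F,nl)→1501700 …(+1); best=12400 via (F,hash)
  {BCEF}: card=7500000; try (F,hash)→82800, (C,hash)→763800, (F,merge)→1356400, (F,nl_idx)→8104600, (C,nl_idx)→12762400, (F,nl)→15004600 …(+2); best=82800 via (F,hash)

82800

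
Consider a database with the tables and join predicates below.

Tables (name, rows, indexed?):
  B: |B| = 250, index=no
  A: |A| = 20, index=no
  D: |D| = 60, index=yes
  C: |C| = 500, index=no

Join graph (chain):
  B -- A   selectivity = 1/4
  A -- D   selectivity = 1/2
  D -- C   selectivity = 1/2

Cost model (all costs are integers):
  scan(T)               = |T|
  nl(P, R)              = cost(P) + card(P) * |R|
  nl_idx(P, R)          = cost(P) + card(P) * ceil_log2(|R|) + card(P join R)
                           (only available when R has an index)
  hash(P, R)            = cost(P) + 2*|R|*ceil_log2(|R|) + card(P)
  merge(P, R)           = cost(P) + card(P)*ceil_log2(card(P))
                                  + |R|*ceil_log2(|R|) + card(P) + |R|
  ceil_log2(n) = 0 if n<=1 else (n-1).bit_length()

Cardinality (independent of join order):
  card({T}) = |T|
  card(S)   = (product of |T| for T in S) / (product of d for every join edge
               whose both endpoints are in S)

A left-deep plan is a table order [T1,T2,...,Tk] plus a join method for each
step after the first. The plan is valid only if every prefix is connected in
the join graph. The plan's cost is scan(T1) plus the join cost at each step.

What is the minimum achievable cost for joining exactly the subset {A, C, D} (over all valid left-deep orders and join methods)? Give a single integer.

9920

Selinger DP over subsets of {A,C,D}:
  {A}: scan cost=20, card=20
  {D}: scan cost=60, card=60
  {C}: scan cost=500, card=500
  {AD}: card=600; try (A,hash)→320, (D,merge)→560, (A,merge)→600, (D,nl_idx)→740, (D,hash)→760, (D,nl)→1220 …(+1); best=320 via (A,hash)
  {CD}: card=15000; try (D,hash)→1720, (C,merge)→5480, (D,merge)→5920, (C,hash)→9120, (D,nl_idx)→18500, (C,nl)→30060 …(+1); best=1720 via (D,hash)
  {ACD}: card=150000; try (C,hash)→9920, (C,merge)→11920, (A,hash)→16920, (A,merge)→226840, (C,nl)→300320, (A,nl)→301720; best=9920 via (C,hash)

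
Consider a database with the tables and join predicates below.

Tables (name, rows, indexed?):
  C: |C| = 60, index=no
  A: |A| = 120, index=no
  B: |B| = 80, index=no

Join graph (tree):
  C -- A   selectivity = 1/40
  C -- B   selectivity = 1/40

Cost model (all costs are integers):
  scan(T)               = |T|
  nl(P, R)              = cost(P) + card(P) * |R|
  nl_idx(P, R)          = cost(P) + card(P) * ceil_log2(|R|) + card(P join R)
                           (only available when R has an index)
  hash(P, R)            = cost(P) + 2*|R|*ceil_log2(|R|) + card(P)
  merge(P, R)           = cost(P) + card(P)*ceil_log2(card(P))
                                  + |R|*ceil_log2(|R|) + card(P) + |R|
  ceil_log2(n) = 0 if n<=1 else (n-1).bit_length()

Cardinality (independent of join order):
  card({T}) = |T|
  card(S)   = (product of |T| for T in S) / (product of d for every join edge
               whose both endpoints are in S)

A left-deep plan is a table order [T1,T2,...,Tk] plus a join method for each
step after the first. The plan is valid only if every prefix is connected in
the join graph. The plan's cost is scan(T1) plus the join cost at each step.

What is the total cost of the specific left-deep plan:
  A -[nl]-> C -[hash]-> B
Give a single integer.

8620

step 1: scan A: cost=120, card=120
step 2: join C via nl
    card(P join C) = 120*60/(40) = 180
    cost = 120 + 120*60 = 7320
step 3: join B via hash
    card(P join B) = 180*80/(40) = 360
    cost = 7320 + 2*80*7 + 180 = 8620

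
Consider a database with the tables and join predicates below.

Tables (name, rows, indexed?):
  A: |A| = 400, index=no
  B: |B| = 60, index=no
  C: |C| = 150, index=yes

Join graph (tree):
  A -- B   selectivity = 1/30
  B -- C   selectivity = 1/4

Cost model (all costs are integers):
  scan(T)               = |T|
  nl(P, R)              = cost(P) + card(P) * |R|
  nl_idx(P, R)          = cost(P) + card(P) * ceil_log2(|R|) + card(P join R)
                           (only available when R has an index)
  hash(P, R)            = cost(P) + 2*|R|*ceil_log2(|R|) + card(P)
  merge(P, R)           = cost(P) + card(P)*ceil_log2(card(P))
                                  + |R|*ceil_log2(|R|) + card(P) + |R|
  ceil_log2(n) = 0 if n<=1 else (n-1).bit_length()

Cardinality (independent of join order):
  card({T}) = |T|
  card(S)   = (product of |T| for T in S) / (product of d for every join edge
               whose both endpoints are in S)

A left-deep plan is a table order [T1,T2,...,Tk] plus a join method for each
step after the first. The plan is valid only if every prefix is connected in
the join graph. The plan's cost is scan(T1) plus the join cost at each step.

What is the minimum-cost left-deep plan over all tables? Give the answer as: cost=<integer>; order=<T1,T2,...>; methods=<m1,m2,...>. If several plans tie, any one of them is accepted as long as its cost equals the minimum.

Selinger DP (subsets sized 1..n):
  {A}: scan cost=400, card=400
  {B}: scan cost=60, card=60
  {C}: scan cost=150, card=150
  {AB}: card=800; try (B,hash)→1520, (A,merge)→4480, (B,merge)→4820, (A,hash)→7320, (A,nl)→24060, (B,nl)→24400; best=1520 via (B,hash)
  {BC}: card=2250; try (B,hash)→1020, (C,merge)→1830, (B,merge)→1920, (C,hash)→2520, (C,nl_idx)→2790, (C,nl)→9060 …(+1); best=1020 via (B,hash)
  {ABC}: card=30000; try (C,hash)→4720, (A,hash)→10470, (C,merge)→11670, (A,merge)→34270, (C,nl_idx)→37920, (C,nl)→121520 …(+1); best=4720 via (C,hash)

cost=4720; order=A,B,C; methods=hash,hash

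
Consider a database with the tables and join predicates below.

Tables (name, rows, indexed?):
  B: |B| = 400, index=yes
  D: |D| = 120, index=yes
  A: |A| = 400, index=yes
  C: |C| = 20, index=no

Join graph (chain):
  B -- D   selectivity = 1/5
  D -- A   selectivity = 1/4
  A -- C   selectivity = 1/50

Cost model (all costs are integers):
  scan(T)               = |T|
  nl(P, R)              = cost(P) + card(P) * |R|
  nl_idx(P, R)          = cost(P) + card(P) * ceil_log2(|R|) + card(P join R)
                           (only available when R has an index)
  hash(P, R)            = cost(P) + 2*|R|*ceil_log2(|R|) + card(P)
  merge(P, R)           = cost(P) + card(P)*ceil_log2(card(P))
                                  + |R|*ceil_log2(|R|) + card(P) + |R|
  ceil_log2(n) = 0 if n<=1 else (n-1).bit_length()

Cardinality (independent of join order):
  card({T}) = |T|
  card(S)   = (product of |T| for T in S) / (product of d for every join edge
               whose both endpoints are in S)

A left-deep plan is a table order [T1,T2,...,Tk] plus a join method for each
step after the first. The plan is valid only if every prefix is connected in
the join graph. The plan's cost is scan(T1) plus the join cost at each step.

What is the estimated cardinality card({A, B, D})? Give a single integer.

960000

Tables in S: A(400), B(400), D(120)
Edges inside S: B-D(d=5), D-A(d=4)
numerator = 400 * 400 * 120 = 19200000
denominator = 5 * 4 = 20
card(S) = 19200000 / 20 = 960000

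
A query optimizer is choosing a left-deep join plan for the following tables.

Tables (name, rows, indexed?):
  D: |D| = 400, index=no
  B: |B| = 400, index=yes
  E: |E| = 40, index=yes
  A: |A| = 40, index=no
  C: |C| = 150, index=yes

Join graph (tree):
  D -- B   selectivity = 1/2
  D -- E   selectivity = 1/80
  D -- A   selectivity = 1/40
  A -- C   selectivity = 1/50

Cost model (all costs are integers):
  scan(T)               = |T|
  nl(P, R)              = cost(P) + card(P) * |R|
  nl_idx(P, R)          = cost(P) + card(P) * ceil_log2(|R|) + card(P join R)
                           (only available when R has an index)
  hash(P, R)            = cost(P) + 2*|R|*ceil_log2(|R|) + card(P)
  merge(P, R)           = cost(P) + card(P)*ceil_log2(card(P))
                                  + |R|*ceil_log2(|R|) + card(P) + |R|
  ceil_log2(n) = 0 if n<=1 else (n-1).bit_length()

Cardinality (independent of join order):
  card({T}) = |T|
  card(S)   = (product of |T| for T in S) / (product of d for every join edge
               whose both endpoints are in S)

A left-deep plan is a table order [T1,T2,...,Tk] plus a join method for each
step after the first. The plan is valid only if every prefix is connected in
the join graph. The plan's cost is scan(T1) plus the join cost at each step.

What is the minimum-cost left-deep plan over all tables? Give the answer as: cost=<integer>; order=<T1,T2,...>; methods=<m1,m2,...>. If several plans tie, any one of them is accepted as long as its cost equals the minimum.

cost=11960; order=D,E,A,C,B; methods=hash,hash,nl_idx,hash

Selinger DP (subsets sized 1..n):
  {D}: scan cost=400, card=400
  {B}: scan cost=400, card=400
  {E}: scan cost=40, card=40
  {A}: scan cost=40, card=40
  {C}: scan cost=150, card=150
  {BD}: card=80000; try (D,hash)→8000, (B,hash)→8000, (D,merge)→8400, (B,merge)→8400, (B,nl_idx)→84000, (D,nl)→160400 …(+1); best=8000 via (D,hash)
  {DE}: card=200; try (E,hash)→1280, (E,nl_idx)→3000, (D,merge)→4320, (E,merge)→4680, (D,hash)→7280, (D,nl)→16040 …(+1); best=1280 via (E,hash)
  {AD}: card=400; try (A,hash)→1280, (D,merge)→4320, (A,merge)→4680, (D,hash)→7280, (D,nl)→16040, (A,nl)→16400; best=1280 via (A,hash)
  {AC}: card=120; try (C,nl_idx)→480, (A,hash)→780, (C,merge)→1670, (A,merge)→1780, (C,hash)→2480, (C,nl)→6040 …(+1); best=480 via (C,nl_idx)
  {BDE}: card=40000; try (B,merge)→7080, (B,hash)→8680, (B,nl_idx)→43080, (B,nl)→81280, (E,hash)→88480, (E,nl_idx)→528000 …(+2); best=7080 via (B,merge)
  {ABD}: card=80000; try (B,hash)→8880, (B,merge)→9280, (B,nl_idx)→84880, (A,hash)→88480, (B,nl)→161280, (A,merge)→1448280 …(+1); best=8880 via (B,hash)
  {ADE}: card=200; try (A,hash)→1960, (E,hash)→2160, (A,merge)→3360, (E,nl_idx)→3880, (E,merge)→5560, (A,nl)→9280 …(+1); best=1960 via (A,hash)
  {ACD}: card=1200; try (C,hash)→4080, (D,merge)→5440, (C,nl_idx)→5680, (C,merge)→6630, (D,hash)→7800, (D,nl)→48480 …(+1); best=4080 via (C,hash)
  {ABDE}: card=40000; try (B,merge)→7760, (B,hash)→9360, (B,nl_idx)→43760, (A,hash)→47560, (B,nl)→81960, (E,hash)→89360 …(+5); best=7760 via (B,merge)
  {ABCD}: card=240000; try (B,hash)→12480, (B,merge)→22480, (C,hash)→91280, (B,nl_idx)→254880, (B,nl)→484080, (C,nl_idx)→888880 …(+2); best=12480 via (B,hash)
  {ACDE}: card=600; try (C,nl_idx)→4160, (C,hash)→4560, (C,merge)→5110, (E,hash)→5760, (E,nl_idx)→11880, (E,merge)→18760 …(+2); best=4160 via (C,nl_idx)
  {ABCDE}: card=120000; try (B,hash)→11960, (B,merge)→14760, (C,hash)→50160, (B,nl_idx)→129560, (B,nl)→244160, (E,hash)→252960 …(+6); best=11960 via (B,hash)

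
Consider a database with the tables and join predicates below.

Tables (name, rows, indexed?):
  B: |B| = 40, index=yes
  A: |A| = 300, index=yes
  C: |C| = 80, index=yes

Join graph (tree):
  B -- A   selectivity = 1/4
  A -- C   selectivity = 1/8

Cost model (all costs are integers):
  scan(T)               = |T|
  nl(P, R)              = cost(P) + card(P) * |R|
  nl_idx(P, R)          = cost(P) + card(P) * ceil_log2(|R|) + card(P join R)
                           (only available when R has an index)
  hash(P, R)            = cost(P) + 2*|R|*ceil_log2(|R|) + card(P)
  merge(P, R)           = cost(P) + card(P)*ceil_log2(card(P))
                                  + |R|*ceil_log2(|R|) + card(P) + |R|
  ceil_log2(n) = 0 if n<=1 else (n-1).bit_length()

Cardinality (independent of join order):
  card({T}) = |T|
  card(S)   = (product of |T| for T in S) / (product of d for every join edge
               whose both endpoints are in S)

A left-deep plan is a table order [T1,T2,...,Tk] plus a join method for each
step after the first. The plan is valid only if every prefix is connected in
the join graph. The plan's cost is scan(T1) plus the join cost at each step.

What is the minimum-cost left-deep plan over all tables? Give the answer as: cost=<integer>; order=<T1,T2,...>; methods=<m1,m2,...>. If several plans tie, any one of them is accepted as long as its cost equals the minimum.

Selinger DP (subsets sized 1..n):
  {B}: scan cost=40, card=40
  {A}: scan cost=300, card=300
  {C}: scan cost=80, card=80
  {AB}: card=3000; try (B,hash)→1080, (A,merge)→3320, (A,nl_idx)→3400, (B,merge)→3580, (B,nl_idx)→5100, (A,hash)→5480 …(+2); best=1080 via (B,hash)
  {AC}: card=3000; try (C,hash)→1720, (A,merge)→3720, (A,nl_idx)→3800, (C,merge)→3940, (C,nl_idx)→5400, (A,hash)→5560 …(+2); best=1720 via (C,hash)
  {ABC}: card=30000; try (C,hash)→5200, (B,hash)→5200, (C,merge)→40720, (B,merge)→41000, (B,nl_idx)→49720, (C,nl_idx)→52080 …(+2); best=5200 via (C,hash)

cost=5200; order=A,B,C; methods=hash,hash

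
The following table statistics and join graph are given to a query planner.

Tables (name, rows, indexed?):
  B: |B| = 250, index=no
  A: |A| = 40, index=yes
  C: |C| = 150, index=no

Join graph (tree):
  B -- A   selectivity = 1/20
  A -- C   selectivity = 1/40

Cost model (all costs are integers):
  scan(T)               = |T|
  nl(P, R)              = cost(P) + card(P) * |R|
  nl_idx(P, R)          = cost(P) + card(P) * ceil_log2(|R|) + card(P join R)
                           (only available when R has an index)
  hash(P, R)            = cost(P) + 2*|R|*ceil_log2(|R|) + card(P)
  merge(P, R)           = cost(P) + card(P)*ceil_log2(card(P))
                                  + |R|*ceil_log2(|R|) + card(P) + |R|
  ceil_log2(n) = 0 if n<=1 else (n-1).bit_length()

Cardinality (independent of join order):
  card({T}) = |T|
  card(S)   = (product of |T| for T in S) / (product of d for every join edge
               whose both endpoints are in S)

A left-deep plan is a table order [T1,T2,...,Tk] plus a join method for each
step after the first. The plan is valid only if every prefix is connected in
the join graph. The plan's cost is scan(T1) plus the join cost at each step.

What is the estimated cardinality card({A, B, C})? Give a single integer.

Tables in S: A(40), B(250), C(150)
Edges inside S: B-A(d=20), A-C(d=40)
numerator = 40 * 250 * 150 = 1500000
denominator = 20 * 40 = 800
card(S) = 1500000 / 800 = 1875

1875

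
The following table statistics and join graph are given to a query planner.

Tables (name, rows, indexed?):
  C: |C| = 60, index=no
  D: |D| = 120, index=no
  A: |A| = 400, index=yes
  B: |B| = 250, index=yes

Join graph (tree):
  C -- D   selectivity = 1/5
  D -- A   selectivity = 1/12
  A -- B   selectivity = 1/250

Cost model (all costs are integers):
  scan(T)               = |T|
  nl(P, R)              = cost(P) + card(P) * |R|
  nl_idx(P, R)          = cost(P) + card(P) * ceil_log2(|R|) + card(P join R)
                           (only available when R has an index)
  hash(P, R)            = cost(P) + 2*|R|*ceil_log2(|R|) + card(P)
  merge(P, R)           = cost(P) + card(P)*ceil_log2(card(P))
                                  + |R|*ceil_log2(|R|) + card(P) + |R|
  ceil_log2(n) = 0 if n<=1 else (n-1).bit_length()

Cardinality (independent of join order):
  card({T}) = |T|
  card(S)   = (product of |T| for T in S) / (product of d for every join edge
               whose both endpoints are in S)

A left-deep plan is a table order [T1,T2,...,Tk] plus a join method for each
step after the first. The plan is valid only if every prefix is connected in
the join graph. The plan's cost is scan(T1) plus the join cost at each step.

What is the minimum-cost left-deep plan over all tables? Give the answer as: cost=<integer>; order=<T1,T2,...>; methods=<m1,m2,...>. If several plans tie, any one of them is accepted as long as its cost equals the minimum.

Selinger DP (subsets sized 1..n):
  {C}: scan cost=60, card=60
  {D}: scan cost=120, card=120
  {A}: scan cost=400, card=400
  {B}: scan cost=250, card=250
  {CD}: card=1440; try (C,hash)→960, (D,merge)→1440, (C,merge)→1500, (D,hash)→1800, (D,nl)→7260, (C,nl)→7320; best=960 via (C,hash)
  {AD}: card=4000; try (D,hash)→2480, (A,merge)→5080, (A,nl_idx)→5200, (D,merge)→5360, (A,hash)→7440, (A,nl)→48120 …(+1); best=2480 via (D,hash)
  {AB}: card=400; try (A,nl_idx)→2900, (B,nl_idx)→4000, (B,hash)→4800, (A,merge)→6500, (B,merge)→6650, (A,hash)→7700 …(+2); best=2900 via (A,nl_idx)
  {ACD}: card=48000; try (C,hash)→7200, (A,hash)→9600, (A,merge)→22240, (C,merge)→54900, (A,nl_idx)→61920, (C,nl)→242480 …(+1); best=7200 via (C,hash)
  {ABD}: card=4000; try (D,hash)→4980, (D,merge)→7860, (B,hash)→10480, (B,nl_idx)→38480, (D,nl)→50900, (B,merge)→56730 …(+1); best=4980 via (D,hash)
  {ABCD}: card=48000; try (C,hash)→9700, (C,merge)→57400, (B,hash)→59200, (C,nl)→244980, (B,nl_idx)→439200, (B,merge)→825450 …(+1); best=9700 via (C,hash)

cost=9700; order=B,A,D,C; methods=nl_idx,hash,hash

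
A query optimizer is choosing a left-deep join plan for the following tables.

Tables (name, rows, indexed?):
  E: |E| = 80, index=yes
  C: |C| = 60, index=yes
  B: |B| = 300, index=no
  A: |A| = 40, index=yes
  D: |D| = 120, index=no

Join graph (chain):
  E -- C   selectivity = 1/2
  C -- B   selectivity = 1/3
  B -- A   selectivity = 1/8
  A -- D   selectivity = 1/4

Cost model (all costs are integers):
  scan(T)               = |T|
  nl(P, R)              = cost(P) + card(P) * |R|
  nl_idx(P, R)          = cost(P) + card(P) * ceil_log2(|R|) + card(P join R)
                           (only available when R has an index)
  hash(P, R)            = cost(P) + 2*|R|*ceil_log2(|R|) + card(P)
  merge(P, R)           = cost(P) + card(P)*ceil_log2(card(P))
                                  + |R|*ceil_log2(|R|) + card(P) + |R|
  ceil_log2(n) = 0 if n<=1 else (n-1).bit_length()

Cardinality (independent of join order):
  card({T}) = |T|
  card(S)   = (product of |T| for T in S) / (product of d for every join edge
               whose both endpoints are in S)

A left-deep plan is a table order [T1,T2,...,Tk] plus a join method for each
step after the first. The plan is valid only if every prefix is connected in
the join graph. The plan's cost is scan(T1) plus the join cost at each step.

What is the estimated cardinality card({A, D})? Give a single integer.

1200

Tables in S: A(40), D(120)
Edges inside S: A-D(d=4)
numerator = 40 * 120 = 4800
denominator = 4 = 4
card(S) = 4800 / 4 = 1200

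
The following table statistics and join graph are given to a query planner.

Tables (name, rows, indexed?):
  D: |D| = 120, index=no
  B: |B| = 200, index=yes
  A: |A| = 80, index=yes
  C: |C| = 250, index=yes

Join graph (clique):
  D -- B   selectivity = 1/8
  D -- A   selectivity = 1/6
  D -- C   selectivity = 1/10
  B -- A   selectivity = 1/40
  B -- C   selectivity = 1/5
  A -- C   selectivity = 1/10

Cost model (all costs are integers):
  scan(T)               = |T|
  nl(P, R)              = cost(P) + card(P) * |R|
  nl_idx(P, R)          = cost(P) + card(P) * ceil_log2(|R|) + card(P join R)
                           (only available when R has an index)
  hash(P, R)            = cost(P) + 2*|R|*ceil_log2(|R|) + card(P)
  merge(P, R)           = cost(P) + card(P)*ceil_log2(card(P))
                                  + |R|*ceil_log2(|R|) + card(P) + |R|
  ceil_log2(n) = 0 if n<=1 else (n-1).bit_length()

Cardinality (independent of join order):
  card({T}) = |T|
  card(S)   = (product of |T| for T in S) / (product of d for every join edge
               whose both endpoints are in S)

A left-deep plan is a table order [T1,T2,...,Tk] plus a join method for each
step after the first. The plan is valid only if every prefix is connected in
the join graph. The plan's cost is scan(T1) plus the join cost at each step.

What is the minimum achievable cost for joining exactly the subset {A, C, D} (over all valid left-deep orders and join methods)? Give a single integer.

Selinger DP over subsets of {A,C,D}:
  {D}: scan cost=120, card=120
  {A}: scan cost=80, card=80
  {C}: scan cost=250, card=250
  {AD}: card=1600; try (A,hash)→1360, (D,merge)→1680, (A,merge)→1720, (D,hash)→1840, (A,nl_idx)→2560, (D,nl)→9680 …(+1); best=1360 via (A,hash)
  {CD}: card=3000; try (D,hash)→2180, (C,merge)→3330, (D,merge)→3460, (C,nl_idx)→4080, (C,hash)→4240, (C,nl)→30120 …(+1); best=2180 via (D,hash)
  {AC}: card=2000; try (A,hash)→1620, (C,nl_idx)→2720, (C,merge)→2970, (A,merge)→3140, (A,nl_idx)→4000, (C,hash)→4160 …(+2); best=1620 via (A,hash)
  {ACD}: card=4000; try (D,hash)→5300, (A,hash)→6300, (C,hash)→6960, (C,nl_idx)→18160, (C,merge)→22810, (D,merge)→26580 …(+5); best=5300 via (D,hash)

5300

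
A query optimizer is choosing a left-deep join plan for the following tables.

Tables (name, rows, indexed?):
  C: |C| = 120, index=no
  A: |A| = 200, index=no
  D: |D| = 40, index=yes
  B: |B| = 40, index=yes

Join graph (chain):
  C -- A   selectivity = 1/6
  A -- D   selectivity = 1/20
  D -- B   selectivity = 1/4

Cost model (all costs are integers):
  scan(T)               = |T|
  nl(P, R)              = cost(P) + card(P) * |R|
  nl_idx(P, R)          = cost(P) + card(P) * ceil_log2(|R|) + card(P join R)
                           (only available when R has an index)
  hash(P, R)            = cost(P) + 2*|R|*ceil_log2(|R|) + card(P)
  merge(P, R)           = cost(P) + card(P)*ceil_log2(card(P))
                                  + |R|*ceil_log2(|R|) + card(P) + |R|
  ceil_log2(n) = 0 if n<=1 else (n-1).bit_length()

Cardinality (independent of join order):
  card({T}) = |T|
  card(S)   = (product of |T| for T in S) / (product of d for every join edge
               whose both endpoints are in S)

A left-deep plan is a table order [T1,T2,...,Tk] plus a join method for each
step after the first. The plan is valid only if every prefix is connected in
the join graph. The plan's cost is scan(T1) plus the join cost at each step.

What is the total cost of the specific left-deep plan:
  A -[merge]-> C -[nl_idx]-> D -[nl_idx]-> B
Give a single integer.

step 1: scan A: cost=200, card=200
step 2: join C via merge
    card(P join C) = 200*120/(6) = 4000
    cost = 200 + 200*8 + 120*7 + 200 + 120 = 2960
step 3: join D via nl_idx
    card(P join D) = 4000*40/(20) = 8000
    cost = 2960 + 4000*6 + 8000 = 34960
step 4: join B via nl_idx
    card(P join B) = 8000*40/(4) = 80000
    cost = 34960 + 8000*6 + 80000 = 162960

162960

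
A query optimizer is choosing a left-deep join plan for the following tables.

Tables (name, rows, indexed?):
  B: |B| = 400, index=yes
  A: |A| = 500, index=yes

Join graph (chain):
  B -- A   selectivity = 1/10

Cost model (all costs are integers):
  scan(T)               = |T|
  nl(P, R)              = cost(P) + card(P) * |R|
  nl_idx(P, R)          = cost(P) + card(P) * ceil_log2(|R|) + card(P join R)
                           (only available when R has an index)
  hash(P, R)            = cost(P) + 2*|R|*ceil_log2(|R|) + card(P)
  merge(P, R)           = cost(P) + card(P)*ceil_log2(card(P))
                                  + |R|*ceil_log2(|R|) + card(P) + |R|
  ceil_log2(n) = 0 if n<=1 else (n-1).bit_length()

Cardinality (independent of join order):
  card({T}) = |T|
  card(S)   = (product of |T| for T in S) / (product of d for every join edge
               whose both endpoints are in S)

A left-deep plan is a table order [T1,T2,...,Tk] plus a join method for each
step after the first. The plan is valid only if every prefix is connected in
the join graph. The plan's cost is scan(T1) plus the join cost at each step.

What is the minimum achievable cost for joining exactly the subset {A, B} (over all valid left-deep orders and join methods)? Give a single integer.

8200

Selinger DP over subsets of {A,B}:
  {B}: scan cost=400, card=400
  {A}: scan cost=500, card=500
  {AB}: card=20000; try (B,hash)→8200, (A,merge)→9400, (B,merge)→9500, (A,hash)→9800, (A,nl_idx)→24000, (B,nl_idx)→25000 …(+2); best=8200 via (B,hash)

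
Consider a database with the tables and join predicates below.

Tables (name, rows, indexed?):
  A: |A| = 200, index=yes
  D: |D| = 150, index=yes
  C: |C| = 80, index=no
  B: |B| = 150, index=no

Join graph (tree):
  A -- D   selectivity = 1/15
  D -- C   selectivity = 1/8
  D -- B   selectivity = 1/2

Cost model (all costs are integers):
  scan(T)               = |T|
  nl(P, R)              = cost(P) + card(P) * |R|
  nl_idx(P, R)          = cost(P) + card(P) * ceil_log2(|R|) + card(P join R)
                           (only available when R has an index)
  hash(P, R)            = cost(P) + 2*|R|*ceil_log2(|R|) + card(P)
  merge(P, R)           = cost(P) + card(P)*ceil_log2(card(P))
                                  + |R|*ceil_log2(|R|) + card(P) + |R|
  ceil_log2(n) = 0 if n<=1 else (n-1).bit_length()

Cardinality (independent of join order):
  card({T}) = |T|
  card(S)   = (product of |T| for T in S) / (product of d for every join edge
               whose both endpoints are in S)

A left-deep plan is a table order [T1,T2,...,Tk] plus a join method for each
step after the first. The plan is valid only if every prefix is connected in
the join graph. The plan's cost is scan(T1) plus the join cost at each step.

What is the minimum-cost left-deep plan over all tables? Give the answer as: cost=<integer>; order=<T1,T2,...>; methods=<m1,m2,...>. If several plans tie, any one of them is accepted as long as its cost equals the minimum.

cost=28320; order=A,D,C,B; methods=hash,hash,hash

Selinger DP (subsets sized 1..n):
  {A}: scan cost=200, card=200
  {D}: scan cost=150, card=150
  {C}: scan cost=80, card=80
  {B}: scan cost=150, card=150
  {AD}: card=2000; try (D,hash)→2800, (A,merge)→3300, (D,merge)→3350, (A,nl_idx)→3350, (A,hash)→3500, (D,nl_idx)→3800 …(+2); best=2800 via (D,hash)
  {CD}: card=1500; try (C,hash)→1420, (D,merge)→2070, (C,merge)→2140, (D,nl_idx)→2220, (D,hash)→2560, (D,nl)→12080 …(+1); best=1420 via (C,hash)
  {BD}: card=11250; try (D,hash)→2700, (B,hash)→2700, (D,merge)→2850, (B,merge)→2850, (D,nl_idx)→12600, (D,nl)→22650 …(+1); best=2700 via (D,hash)
  {ACD}: card=20000; try (C,hash)→5920, (A,hash)→6120, (A,merge)→21220, (C,merge)→27440, (A,nl_idx)→33420, (C,nl)→162800 …(+1); best=5920 via (C,hash)
  {ABD}: card=150000; try (B,hash)→7200, (A,hash)→17150, (B,merge)→28150, (A,merge)→173250, (A,nl_idx)→242700, (B,nl)→302800 …(+1); best=7200 via (B,hash)
  {BCD}: card=112500; try (B,hash)→5320, (C,hash)→15070, (B,merge)→20770, (C,merge)→172090, (B,nl)→226420, (C,nl)→902700; best=5320 via (B,hash)
  {ABCD}: card=1500000; try (B,hash)→28320, (A,hash)→121020, (C,hash)→158320, (B,merge)→327270, (A,merge)→2032120, (A,nl_idx)→2405320 …(+4); best=28320 via (B,hash)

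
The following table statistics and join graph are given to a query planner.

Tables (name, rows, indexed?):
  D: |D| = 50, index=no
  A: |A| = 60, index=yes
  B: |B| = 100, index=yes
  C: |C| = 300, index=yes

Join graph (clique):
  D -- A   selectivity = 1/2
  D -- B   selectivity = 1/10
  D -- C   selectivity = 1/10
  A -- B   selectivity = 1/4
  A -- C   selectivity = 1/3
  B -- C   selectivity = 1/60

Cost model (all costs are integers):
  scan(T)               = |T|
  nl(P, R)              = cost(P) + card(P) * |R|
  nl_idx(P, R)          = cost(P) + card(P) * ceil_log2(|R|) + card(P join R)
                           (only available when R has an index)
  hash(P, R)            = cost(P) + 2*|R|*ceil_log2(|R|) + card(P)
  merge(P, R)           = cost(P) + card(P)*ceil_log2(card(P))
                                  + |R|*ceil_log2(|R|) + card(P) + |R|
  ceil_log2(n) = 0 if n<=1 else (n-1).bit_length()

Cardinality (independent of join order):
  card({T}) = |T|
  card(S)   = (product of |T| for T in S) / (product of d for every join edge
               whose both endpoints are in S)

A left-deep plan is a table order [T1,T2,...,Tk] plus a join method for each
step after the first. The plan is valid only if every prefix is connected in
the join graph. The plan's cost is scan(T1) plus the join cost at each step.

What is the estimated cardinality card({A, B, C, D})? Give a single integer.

Tables in S: A(60), B(100), C(300), D(50)
Edges inside S: D-A(d=2), D-B(d=10), D-C(d=10), A-B(d=4), A-C(d=3), B-C(d=60)
numerator = 60 * 100 * 300 * 50 = 90000000
denominator = 2 * 10 * 10 * 4 * 3 * 60 = 144000
card(S) = 90000000 / 144000 = 625

625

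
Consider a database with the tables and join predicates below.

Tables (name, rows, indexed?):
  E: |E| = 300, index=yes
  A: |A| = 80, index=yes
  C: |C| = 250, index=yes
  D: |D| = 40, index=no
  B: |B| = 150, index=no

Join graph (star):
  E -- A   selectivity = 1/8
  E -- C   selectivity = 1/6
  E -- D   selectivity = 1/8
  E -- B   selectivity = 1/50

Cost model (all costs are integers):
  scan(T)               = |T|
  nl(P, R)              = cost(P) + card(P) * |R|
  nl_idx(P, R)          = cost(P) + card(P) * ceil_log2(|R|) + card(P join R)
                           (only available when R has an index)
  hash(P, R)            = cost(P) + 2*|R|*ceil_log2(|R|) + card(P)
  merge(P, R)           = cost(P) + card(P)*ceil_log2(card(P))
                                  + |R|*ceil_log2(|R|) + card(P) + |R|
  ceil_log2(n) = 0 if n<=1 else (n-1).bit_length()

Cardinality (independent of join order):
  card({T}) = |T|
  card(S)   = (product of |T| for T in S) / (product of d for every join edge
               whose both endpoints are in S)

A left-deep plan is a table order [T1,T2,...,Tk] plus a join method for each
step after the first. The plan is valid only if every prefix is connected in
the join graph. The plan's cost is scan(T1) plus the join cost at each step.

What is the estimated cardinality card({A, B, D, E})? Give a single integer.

Tables in S: A(80), B(150), D(40), E(300)
Edges inside S: E-A(d=8), E-D(d=8), E-B(d=50)
numerator = 80 * 150 * 40 * 300 = 144000000
denominator = 8 * 8 * 50 = 3200
card(S) = 144000000 / 3200 = 45000

45000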